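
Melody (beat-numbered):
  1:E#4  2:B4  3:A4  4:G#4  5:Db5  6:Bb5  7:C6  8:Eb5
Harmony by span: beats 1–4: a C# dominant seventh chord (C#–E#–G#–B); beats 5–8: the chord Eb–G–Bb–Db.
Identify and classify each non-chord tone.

The harmony at that moment is C# dominant seventh chord (C#, E#, G#, B); A4 is not a chord tone.
It is approached by step down from B4 and left by step down to G#4.
Step in, step out in the same direction — a passing tone.
The harmony at that moment is Eb dominant seventh chord (Eb, G, Bb, Db); C6 is not a chord tone.
It is approached by step up from Bb5 and left by leap down to Eb5.
Step in, leap out — an escape tone.

A4 (beat 3) — passing tone; C6 (beat 7) — escape tone.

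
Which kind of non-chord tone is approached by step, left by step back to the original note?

Approach: by step. Departure: by step in the opposite direction, back to the starting pitch.
Stepwise on both sides but reversing to return to the same chord tone — a neighbor tone. (Had it continued onward in the same direction it would be a passing tone instead.)

Neighbor tone.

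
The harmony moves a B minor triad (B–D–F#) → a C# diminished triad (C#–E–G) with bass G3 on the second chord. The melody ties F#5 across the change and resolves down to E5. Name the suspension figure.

At the second chord the bass is G3. The suspended F#5 lies a seventh above the bass; after resolving down by step to E5, the interval above the bass becomes a sixth.
Suspension figures are named by those two intervals: 7–6.

7–6 suspension.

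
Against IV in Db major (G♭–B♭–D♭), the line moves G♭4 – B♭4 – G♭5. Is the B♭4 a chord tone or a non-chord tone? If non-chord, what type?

Chord tone (the third of Gb major triad).

Gb major triad contains G♭, B♭, D♭; B♭ is the third, so it is a chord tone.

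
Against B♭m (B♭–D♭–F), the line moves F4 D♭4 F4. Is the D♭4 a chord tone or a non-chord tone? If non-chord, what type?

Bb minor triad contains B♭, D♭, F; D♭ is the third, so it is a chord tone.

Chord tone (the third of Bb minor triad).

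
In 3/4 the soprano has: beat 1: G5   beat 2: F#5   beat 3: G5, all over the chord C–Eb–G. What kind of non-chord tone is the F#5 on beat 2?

The harmony at that moment is C minor triad (C, Eb, G); F#5 is not a chord tone.
It is approached by step down from G5 and left by step up to G5.
Step away and step back to the same note — a neighbor tone (lower neighbor).

Lower neighbor tone.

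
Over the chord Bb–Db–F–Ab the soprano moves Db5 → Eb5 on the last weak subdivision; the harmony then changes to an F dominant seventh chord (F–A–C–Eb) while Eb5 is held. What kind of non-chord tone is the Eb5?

The harmony at that moment is Bb minor seventh chord (Bb, Db, F, Ab); Eb5 is not a chord tone.
It is approached by step up from Db5 and then sustained as the same pitch into the next harmony.
Arriving early and becoming a chord tone when the harmony changes — an anticipation.

Eb5 is an anticipation.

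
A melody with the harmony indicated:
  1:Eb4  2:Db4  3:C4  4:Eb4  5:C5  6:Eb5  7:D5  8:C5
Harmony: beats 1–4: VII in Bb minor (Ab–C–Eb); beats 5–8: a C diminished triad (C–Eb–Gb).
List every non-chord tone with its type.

Db4 (beat 2) — passing tone; D5 (beat 7) — passing tone.

The harmony at that moment is Ab major triad (Ab, C, Eb); Db4 is not a chord tone.
It is approached by step down from Eb4 and left by step down to C4.
Step in, step out in the same direction — a passing tone.
The harmony at that moment is C diminished triad (C, Eb, Gb); D5 is not a chord tone.
It is approached by step down from Eb5 and left by step down to C5.
Step in, step out in the same direction — a passing tone.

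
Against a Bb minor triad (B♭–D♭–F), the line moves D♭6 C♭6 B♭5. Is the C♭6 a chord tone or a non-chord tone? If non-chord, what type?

The harmony at that moment is B♭ minor triad (B♭, D♭, F); C♭6 is not a chord tone.
It is approached by step down from D♭6 and left by step down to B♭5.
Step in, step out in the same direction — a passing tone.

Non-chord tone — a passing tone.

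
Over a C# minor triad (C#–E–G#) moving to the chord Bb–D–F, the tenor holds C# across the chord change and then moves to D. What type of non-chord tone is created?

C# is a retardation.

The harmony at that moment is Bb major triad (Bb, D, F); C# is not a chord tone.
It is held over (the same pitch as the preceding C#) and left by step up to D.
Held over from the previous chord and resolving up by step — a retardation.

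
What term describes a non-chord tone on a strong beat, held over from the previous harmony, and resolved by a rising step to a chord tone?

Approach: by preparation — the pitch is first a chord tone, then held (tied or repeated) while the harmony changes under it. Departure: up by step. Metric position: strong.
A prepared dissonance that resolves upward by step — a retardation. (The same figure resolving downward would be a suspension.)

Retardation.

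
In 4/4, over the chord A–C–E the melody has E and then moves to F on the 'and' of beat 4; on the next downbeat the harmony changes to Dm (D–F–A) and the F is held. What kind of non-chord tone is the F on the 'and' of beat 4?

Anticipation.

The harmony at that moment is A minor triad (A, C, E); F is not a chord tone.
It is approached by step up from E and then sustained as the same pitch into the next harmony.
Arriving early and becoming a chord tone when the harmony changes — an anticipation.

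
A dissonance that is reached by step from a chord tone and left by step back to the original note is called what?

Approach: by step. Departure: by step in the opposite direction, back to the starting pitch.
Stepwise on both sides but reversing to return to the same chord tone — a neighbor tone. (Had it continued onward in the same direction it would be a passing tone instead.)

Neighbor tone.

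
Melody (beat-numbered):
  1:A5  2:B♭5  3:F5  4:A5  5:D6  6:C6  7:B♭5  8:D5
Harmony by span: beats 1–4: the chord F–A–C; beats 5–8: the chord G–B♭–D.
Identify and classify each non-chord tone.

B♭5 (beat 2) — escape tone; C6 (beat 6) — passing tone.

The harmony at that moment is F major triad (F, A, C); B♭5 is not a chord tone.
It is approached by step up from A5 and left by leap down to F5.
Step in, leap out — an escape tone.
The harmony at that moment is G minor triad (G, B♭, D); C6 is not a chord tone.
It is approached by step down from D6 and left by step down to B♭5.
Step in, step out in the same direction — a passing tone.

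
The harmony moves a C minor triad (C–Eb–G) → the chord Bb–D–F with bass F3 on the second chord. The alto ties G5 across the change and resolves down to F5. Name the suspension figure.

9–8 suspension.

At the second chord the bass is F3. The suspended G5 lies a ninth above the bass; after resolving down by step to F5, the interval above the bass becomes an octave.
Suspension figures are named by those two intervals: 9–8.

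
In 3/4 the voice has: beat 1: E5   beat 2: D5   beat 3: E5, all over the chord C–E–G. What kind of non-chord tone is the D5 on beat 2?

Lower neighbor tone.

The harmony at that moment is C major triad (C, E, G); D5 is not a chord tone.
It is approached by step down from E5 and left by step up to E5.
Step away and step back to the same note — a neighbor tone (lower neighbor).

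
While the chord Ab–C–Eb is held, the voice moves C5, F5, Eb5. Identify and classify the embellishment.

F5 is an appoggiatura.

The harmony at that moment is Ab major triad (Ab, C, Eb); F5 is not a chord tone.
It is approached by leap up from C5 and left by step down to Eb5.
Leap in, step out — an appoggiatura.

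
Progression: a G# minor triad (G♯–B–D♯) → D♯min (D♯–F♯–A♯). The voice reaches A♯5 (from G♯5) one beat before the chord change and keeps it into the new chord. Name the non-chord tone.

A♯5 is an anticipation.

The harmony at that moment is G♯ minor triad (G♯, B, D♯); A♯5 is not a chord tone.
It is approached by step up from G♯5 and then sustained as the same pitch into the next harmony.
Arriving early and becoming a chord tone when the harmony changes — an anticipation.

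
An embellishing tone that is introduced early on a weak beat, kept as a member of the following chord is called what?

Anticipation.

Approach: ahead of the chord change (typically by step), so it is dissonant against the current harmony. Departure: none — the same pitch is restated or held and is a chord tone of the new harmony.
Dissonant first, consonant once the harmony catches up: the note simply arrives early — an anticipation. (The reverse timing, consonant first and dissonant after the change, would be a suspension or retardation.)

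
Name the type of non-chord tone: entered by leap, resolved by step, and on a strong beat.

Approach: by leap. Departure: by step. Metric position: strong.
Leap in, step out, in a metrically strong position — an appoggiatura. (It is the mirror image of the escape tone, which steps in and leaps out from a weak position.)

Appoggiatura.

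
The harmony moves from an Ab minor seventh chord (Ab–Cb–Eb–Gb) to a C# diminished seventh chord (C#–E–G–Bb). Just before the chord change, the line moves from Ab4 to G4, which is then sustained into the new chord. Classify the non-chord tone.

G4 is an anticipation.

The harmony at that moment is Ab minor seventh chord (Ab, Cb, Eb, Gb); G4 is not a chord tone.
It is approached by step down from Ab4 and then sustained as the same pitch into the next harmony.
Arriving early and becoming a chord tone when the harmony changes — an anticipation.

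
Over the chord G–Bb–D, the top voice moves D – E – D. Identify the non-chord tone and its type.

The harmony at that moment is G minor triad (G, Bb, D); E is not a chord tone.
It is approached by step up from D and left by step down to D.
Step away and step back to the same note — a neighbor tone (upper neighbor).

E is a neighbor tone.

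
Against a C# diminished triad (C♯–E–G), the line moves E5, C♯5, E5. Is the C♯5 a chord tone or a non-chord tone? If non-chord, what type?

C# diminished triad contains C♯, E, G; C♯ is the root, so it is a chord tone.

Chord tone (the root of C# diminished triad).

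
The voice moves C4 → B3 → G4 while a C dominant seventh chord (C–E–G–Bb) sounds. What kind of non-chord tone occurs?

B3 is an escape tone.

The harmony at that moment is C dominant seventh chord (C, E, G, Bb); B3 is not a chord tone.
It is approached by step down from C4 and left by leap up to G4.
Step in, leap out — an escape tone.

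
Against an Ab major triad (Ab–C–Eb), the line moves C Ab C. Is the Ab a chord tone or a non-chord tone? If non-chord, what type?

Chord tone (the root of Ab major triad).

Ab major triad contains Ab, C, Eb; Ab is the root, so it is a chord tone.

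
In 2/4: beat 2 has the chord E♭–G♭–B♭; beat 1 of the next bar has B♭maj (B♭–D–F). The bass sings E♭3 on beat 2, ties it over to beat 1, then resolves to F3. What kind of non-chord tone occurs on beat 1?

The harmony at that moment is B♭ major triad (B♭, D, F); E♭3 is not a chord tone.
It is held over (the same pitch as the preceding E♭3) and left by step up to F3.
Held over from the previous chord and resolving up by step — a retardation.

Retardation.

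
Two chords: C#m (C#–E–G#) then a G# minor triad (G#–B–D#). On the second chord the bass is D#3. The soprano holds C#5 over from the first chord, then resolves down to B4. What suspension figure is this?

7–6 suspension.

At the second chord the bass is D#3. The suspended C#5 lies a seventh above the bass; after resolving down by step to B4, the interval above the bass becomes a sixth.
Suspension figures are named by those two intervals: 7–6.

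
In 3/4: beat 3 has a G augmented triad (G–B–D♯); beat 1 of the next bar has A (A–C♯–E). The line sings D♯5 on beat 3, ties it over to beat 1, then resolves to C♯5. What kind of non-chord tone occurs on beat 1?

The harmony at that moment is A major triad (A, C♯, E); D♯5 is not a chord tone.
It is held over (the same pitch as the preceding D♯5) and left by step down to C♯5.
Held over from the previous chord and resolving down by step — a suspension.

Suspension.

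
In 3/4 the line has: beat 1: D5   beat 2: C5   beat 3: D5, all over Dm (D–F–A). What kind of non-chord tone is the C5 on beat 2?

The harmony at that moment is D minor triad (D, F, A); C5 is not a chord tone.
It is approached by step down from D5 and left by step up to D5.
Step away and step back to the same note — a neighbor tone (lower neighbor).

Lower neighbor tone.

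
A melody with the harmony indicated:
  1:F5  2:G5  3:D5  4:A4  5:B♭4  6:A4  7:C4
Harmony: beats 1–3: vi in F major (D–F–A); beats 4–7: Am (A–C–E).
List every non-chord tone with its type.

G5 (beat 2) — escape tone; B♭4 (beat 5) — neighbor tone.

The harmony at that moment is D minor triad (D, F, A); G5 is not a chord tone.
It is approached by step up from F5 and left by leap down to D5.
Step in, leap out — an escape tone.
The harmony at that moment is A minor triad (A, C, E); B♭4 is not a chord tone.
It is approached by step up from A4 and left by step down to A4.
Step away and step back to the same note — a neighbor tone (upper neighbor).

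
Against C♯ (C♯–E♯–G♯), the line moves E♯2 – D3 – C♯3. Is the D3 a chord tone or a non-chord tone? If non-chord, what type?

The harmony at that moment is C♯ major triad (C♯, E♯, G♯); D3 is not a chord tone.
It is approached by leap up from E♯2 and left by step down to C♯3.
Leap in, step out — an appoggiatura.

Non-chord tone — an appoggiatura.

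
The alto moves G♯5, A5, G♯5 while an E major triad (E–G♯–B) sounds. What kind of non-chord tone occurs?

The harmony at that moment is E major triad (E, G♯, B); A5 is not a chord tone.
It is approached by step up from G♯5 and left by step down to G♯5.
Step away and step back to the same note — a neighbor tone (upper neighbor).

A5 is a neighbor tone.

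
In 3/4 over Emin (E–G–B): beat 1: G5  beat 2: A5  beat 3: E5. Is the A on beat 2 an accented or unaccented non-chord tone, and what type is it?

The harmony at that moment is E minor triad (E, G, B); A5 is not a chord tone.
It is approached by step up from G5 and left by leap down to E5.
Step in, leap out — an escape tone.
It falls on a weak beat, so it is unaccented.

Unaccented escape tone.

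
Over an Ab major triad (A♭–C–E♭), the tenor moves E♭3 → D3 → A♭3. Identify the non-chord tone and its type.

The harmony at that moment is A♭ major triad (A♭, C, E♭); D3 is not a chord tone.
It is approached by step down from E♭3 and left by leap up to A♭3.
Step in, leap out — an escape tone.

D3 is an escape tone.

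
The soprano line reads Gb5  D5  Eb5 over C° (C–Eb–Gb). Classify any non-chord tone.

D5 is an appoggiatura.

The harmony at that moment is C diminished triad (C, Eb, Gb); D5 is not a chord tone.
It is approached by leap down from Gb5 and left by step up to Eb5.
Leap in, step out — an appoggiatura.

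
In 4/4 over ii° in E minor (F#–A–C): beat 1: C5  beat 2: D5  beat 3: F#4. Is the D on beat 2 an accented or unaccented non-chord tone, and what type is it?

The harmony at that moment is F# diminished triad (F#, A, C); D5 is not a chord tone.
It is approached by step up from C5 and left by leap down to F#4.
Step in, leap out — an escape tone.
It falls on a weak beat, so it is unaccented.

Unaccented escape tone.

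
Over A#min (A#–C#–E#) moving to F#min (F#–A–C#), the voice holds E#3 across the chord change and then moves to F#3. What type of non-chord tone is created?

E#3 is a retardation.

The harmony at that moment is F# minor triad (F#, A, C#); E#3 is not a chord tone.
It is held over (the same pitch as the preceding E#3) and left by step up to F#3.
Held over from the previous chord and resolving up by step — a retardation.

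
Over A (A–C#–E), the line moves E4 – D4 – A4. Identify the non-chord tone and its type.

The harmony at that moment is A major triad (A, C#, E); D4 is not a chord tone.
It is approached by step down from E4 and left by leap up to A4.
Step in, leap out — an escape tone.

D4 is an escape tone.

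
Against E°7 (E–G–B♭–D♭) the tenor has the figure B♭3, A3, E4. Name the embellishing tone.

A3 is an escape tone.

The harmony at that moment is E diminished seventh chord (E, G, B♭, D♭); A3 is not a chord tone.
It is approached by step down from B♭3 and left by leap up to E4.
Step in, leap out — an escape tone.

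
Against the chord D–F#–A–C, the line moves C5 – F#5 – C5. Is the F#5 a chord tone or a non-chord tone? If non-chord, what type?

D dominant seventh chord contains D, F#, A, C; F# is the third, so it is a chord tone.

Chord tone (the third of D dominant seventh chord).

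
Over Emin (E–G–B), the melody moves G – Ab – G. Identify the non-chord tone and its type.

The harmony at that moment is E minor triad (E, G, B); Ab is not a chord tone.
It is approached by step up from G and left by step down to G.
Step away and step back to the same note — a neighbor tone (upper neighbor).

Ab is a neighbor tone.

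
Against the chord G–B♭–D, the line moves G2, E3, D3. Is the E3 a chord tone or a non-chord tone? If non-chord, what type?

The harmony at that moment is G minor triad (G, B♭, D); E3 is not a chord tone.
It is approached by leap up from G2 and left by step down to D3.
Leap in, step out — an appoggiatura.

Non-chord tone — an appoggiatura.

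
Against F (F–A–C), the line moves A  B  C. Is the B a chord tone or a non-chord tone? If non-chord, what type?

The harmony at that moment is F major triad (F, A, C); B is not a chord tone.
It is approached by step up from A and left by step up to C.
Step in, step out in the same direction — a passing tone.

Non-chord tone — a passing tone.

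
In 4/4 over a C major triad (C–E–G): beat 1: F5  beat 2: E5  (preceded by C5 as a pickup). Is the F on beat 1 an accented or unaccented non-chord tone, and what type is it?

Accented appoggiatura.

The harmony at that moment is C major triad (C, E, G); F5 is not a chord tone.
It is approached by leap up from C5 and left by step down to E5.
Leap in, step out — an appoggiatura.
It falls on the downbeat, so it is accented.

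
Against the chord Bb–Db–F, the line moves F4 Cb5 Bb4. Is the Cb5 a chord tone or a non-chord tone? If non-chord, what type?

Non-chord tone — an appoggiatura.

The harmony at that moment is Bb minor triad (Bb, Db, F); Cb5 is not a chord tone.
It is approached by leap up from F4 and left by step down to Bb4.
Leap in, step out — an appoggiatura.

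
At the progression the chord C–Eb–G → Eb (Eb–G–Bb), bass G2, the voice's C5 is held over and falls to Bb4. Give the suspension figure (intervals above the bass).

4–3 suspension.

At the second chord the bass is G2. The suspended C5 lies a fourth above the bass; after resolving down by step to Bb4, the interval above the bass becomes a third.
Suspension figures are named by those two intervals: 4–3.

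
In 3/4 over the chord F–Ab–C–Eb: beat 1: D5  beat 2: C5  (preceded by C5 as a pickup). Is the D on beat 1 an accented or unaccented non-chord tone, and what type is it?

The harmony at that moment is F minor seventh chord (F, Ab, C, Eb); D5 is not a chord tone.
It is approached by step up from C5 and left by step down to C5.
Step away and step back to the same note — a neighbor tone (upper neighbor).
It falls on the downbeat, so it is accented.

Accented neighbor tone.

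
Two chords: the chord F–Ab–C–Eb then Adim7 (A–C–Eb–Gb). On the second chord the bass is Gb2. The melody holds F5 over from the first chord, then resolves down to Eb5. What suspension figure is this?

7–6 suspension.

At the second chord the bass is Gb2. The suspended F5 lies a seventh above the bass; after resolving down by step to Eb5, the interval above the bass becomes a sixth.
Suspension figures are named by those two intervals: 7–6.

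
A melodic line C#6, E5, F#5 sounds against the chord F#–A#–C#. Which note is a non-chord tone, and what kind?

E5 is an appoggiatura.

The harmony at that moment is F# major triad (F#, A#, C#); E5 is not a chord tone.
It is approached by leap down from C#6 and left by step up to F#5.
Leap in, step out — an appoggiatura.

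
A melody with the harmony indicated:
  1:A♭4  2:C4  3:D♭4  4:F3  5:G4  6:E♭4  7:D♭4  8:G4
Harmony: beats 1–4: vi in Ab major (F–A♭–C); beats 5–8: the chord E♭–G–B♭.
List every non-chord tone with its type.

The harmony at that moment is F minor triad (F, A♭, C); D♭4 is not a chord tone.
It is approached by step up from C4 and left by leap down to F3.
Step in, leap out — an escape tone.
The harmony at that moment is E♭ major triad (E♭, G, B♭); D♭4 is not a chord tone.
It is approached by step down from E♭4 and left by leap up to G4.
Step in, leap out — an escape tone.

D♭4 (beat 3) — escape tone; D♭4 (beat 7) — escape tone.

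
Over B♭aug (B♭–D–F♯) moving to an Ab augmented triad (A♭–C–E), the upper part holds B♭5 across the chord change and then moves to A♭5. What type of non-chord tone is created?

B♭5 is a suspension.

The harmony at that moment is A♭ augmented triad (A♭, C, E); B♭5 is not a chord tone.
It is held over (the same pitch as the preceding B♭5) and left by step down to A♭5.
Held over from the previous chord and resolving down by step — a suspension.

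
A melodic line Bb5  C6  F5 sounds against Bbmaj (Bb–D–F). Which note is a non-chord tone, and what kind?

C6 is an escape tone.

The harmony at that moment is Bb major triad (Bb, D, F); C6 is not a chord tone.
It is approached by step up from Bb5 and left by leap down to F5.
Step in, leap out — an escape tone.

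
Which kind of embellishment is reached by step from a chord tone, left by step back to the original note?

Approach: by step. Departure: by step in the opposite direction, back to the starting pitch.
Stepwise on both sides but reversing to return to the same chord tone — a neighbor tone. (Had it continued onward in the same direction it would be a passing tone instead.)

Neighbor tone.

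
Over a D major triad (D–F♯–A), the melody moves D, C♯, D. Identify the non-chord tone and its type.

C♯ is a neighbor tone.

The harmony at that moment is D major triad (D, F♯, A); C♯ is not a chord tone.
It is approached by step down from D and left by step up to D.
Step away and step back to the same note — a neighbor tone (lower neighbor).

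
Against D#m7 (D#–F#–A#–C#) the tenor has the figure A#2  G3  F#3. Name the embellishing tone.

The harmony at that moment is D# minor seventh chord (D#, F#, A#, C#); G3 is not a chord tone.
It is approached by leap up from A#2 and left by step down to F#3.
Leap in, step out — an appoggiatura.

G3 is an appoggiatura.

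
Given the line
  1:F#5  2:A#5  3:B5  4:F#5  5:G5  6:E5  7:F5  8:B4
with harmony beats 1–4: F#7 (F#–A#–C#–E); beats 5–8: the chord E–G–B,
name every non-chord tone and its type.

The harmony at that moment is F# dominant seventh chord (F#, A#, C#, E); B5 is not a chord tone.
It is approached by step up from A#5 and left by leap down to F#5.
Step in, leap out — an escape tone.
The harmony at that moment is E minor triad (E, G, B); F5 is not a chord tone.
It is approached by step up from E5 and left by leap down to B4.
Step in, leap out — an escape tone.

B5 (beat 3) — escape tone; F5 (beat 7) — escape tone.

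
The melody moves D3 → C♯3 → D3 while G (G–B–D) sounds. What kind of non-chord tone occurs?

C♯3 is a neighbor tone.

The harmony at that moment is G major triad (G, B, D); C♯3 is not a chord tone.
It is approached by step down from D3 and left by step up to D3.
Step away and step back to the same note — a neighbor tone (lower neighbor).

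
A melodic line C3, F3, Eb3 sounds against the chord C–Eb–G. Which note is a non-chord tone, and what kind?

The harmony at that moment is C minor triad (C, Eb, G); F3 is not a chord tone.
It is approached by leap up from C3 and left by step down to Eb3.
Leap in, step out — an appoggiatura.

F3 is an appoggiatura.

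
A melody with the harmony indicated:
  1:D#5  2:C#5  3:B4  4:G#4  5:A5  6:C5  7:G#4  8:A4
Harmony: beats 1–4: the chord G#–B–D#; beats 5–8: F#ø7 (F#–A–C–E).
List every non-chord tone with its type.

The harmony at that moment is G# minor triad (G#, B, D#); C#5 is not a chord tone.
It is approached by step down from D#5 and left by step down to B4.
Step in, step out in the same direction — a passing tone.
The harmony at that moment is F# half-diminished seventh chord (F#, A, C, E); G#4 is not a chord tone.
It is approached by leap down from C5 and left by step up to A4.
Leap in, step out — an appoggiatura.

C#5 (beat 2) — passing tone; G#4 (beat 7) — appoggiatura.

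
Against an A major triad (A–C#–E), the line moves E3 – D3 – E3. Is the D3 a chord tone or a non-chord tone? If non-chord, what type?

Non-chord tone — a neighbor tone.

The harmony at that moment is A major triad (A, C#, E); D3 is not a chord tone.
It is approached by step down from E3 and left by step up to E3.
Step away and step back to the same note — a neighbor tone (lower neighbor).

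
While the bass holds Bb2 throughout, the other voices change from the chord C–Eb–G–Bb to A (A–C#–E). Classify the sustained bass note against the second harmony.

Pedal tone (pedal point).

The harmony at that moment is A major triad (A, C#, E); Bb2 is not a chord tone.
It is held over (the same pitch as the preceding Bb2) and then sustained as the same pitch into the next harmony.
Sustained through a change of harmony — a pedal tone.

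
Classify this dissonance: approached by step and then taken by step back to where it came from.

Neighbor tone.

Approach: by step. Departure: by step in the opposite direction, back to the starting pitch.
Stepwise on both sides but reversing to return to the same chord tone — a neighbor tone. (Had it continued onward in the same direction it would be a passing tone instead.)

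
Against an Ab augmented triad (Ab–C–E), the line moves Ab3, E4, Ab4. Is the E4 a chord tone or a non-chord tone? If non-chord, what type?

Ab augmented triad contains Ab, C, E; E is the fifth, so it is a chord tone.

Chord tone (the fifth of Ab augmented triad).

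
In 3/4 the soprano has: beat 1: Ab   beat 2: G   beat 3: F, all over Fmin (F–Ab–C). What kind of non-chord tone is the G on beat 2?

Passing tone.

The harmony at that moment is F minor triad (F, Ab, C); G is not a chord tone.
It is approached by step down from Ab and left by step down to F.
Step in, step out in the same direction — a passing tone.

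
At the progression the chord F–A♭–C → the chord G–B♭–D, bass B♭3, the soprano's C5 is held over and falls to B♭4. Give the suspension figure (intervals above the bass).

9–8 suspension.

At the second chord the bass is B♭3. The suspended C5 lies a ninth above the bass; after resolving down by step to B♭4, the interval above the bass becomes an octave.
Suspension figures are named by those two intervals: 9–8.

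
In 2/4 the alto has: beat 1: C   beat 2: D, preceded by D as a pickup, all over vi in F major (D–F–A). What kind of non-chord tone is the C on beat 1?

The harmony at that moment is D minor triad (D, F, A); C is not a chord tone.
It is approached by step down from D and left by step up to D.
Step away and step back to the same note — a neighbor tone (lower neighbor).

Lower neighbor tone.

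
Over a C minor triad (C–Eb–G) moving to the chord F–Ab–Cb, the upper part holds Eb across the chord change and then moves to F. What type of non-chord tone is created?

Eb is a retardation.

The harmony at that moment is F diminished triad (F, Ab, Cb); Eb is not a chord tone.
It is held over (the same pitch as the preceding Eb) and left by step up to F.
Held over from the previous chord and resolving up by step — a retardation.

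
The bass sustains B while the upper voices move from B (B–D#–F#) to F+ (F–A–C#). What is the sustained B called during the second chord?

Pedal tone (pedal point).

The harmony at that moment is F augmented triad (F, A, C#); B is not a chord tone.
It is held over (the same pitch as the preceding B) and then sustained as the same pitch into the next harmony.
Sustained through a change of harmony — a pedal tone.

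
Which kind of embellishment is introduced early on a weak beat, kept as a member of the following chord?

Anticipation.

Approach: ahead of the chord change (typically by step), so it is dissonant against the current harmony. Departure: none — the same pitch is restated or held and is a chord tone of the new harmony.
Dissonant first, consonant once the harmony catches up: the note simply arrives early — an anticipation. (The reverse timing, consonant first and dissonant after the change, would be a suspension or retardation.)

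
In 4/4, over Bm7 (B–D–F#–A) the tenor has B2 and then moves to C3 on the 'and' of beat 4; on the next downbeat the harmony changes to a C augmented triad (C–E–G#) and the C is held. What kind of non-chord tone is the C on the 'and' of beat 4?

The harmony at that moment is B minor seventh chord (B, D, F#, A); C3 is not a chord tone.
It is approached by step up from B2 and then sustained as the same pitch into the next harmony.
Arriving early and becoming a chord tone when the harmony changes — an anticipation.

Anticipation.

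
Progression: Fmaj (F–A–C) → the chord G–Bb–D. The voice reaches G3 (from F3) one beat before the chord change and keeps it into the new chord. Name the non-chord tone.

The harmony at that moment is F major triad (F, A, C); G3 is not a chord tone.
It is approached by step up from F3 and then sustained as the same pitch into the next harmony.
Arriving early and becoming a chord tone when the harmony changes — an anticipation.

G3 is an anticipation.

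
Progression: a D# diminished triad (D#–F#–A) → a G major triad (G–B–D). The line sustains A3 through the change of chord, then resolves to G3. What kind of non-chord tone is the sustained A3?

A3 is a suspension.

The harmony at that moment is G major triad (G, B, D); A3 is not a chord tone.
It is held over (the same pitch as the preceding A3) and left by step down to G3.
Held over from the previous chord and resolving down by step — a suspension.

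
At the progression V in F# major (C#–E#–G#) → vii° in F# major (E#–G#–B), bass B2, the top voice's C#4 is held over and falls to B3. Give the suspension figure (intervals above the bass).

9–8 suspension.

At the second chord the bass is B2. The suspended C#4 lies a ninth above the bass; after resolving down by step to B3, the interval above the bass becomes an octave.
Suspension figures are named by those two intervals: 9–8.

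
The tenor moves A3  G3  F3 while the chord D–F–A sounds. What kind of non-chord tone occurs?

The harmony at that moment is D minor triad (D, F, A); G3 is not a chord tone.
It is approached by step down from A3 and left by step down to F3.
Step in, step out in the same direction — a passing tone.

G3 is a passing tone.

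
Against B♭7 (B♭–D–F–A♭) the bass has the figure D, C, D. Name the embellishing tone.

C is a neighbor tone.

The harmony at that moment is B♭ dominant seventh chord (B♭, D, F, A♭); C is not a chord tone.
It is approached by step down from D and left by step up to D.
Step away and step back to the same note — a neighbor tone (lower neighbor).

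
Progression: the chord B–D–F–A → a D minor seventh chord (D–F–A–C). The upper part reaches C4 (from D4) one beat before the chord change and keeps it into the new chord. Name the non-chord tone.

The harmony at that moment is B half-diminished seventh chord (B, D, F, A); C4 is not a chord tone.
It is approached by step down from D4 and then sustained as the same pitch into the next harmony.
Arriving early and becoming a chord tone when the harmony changes — an anticipation.

C4 is an anticipation.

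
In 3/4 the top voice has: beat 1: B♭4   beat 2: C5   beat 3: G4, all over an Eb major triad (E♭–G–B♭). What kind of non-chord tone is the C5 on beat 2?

Escape tone.

The harmony at that moment is E♭ major triad (E♭, G, B♭); C5 is not a chord tone.
It is approached by step up from B♭4 and left by leap down to G4.
Step in, leap out, on a weak beat — an escape tone.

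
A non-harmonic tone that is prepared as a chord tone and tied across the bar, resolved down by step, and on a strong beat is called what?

Approach: by preparation — the pitch is first a chord tone, then held (tied or repeated) while the harmony changes under it. Departure: down by step. Metric position: strong.
A prepared dissonance that resolves downward by step — a suspension. (The same figure resolving upward would be a retardation.)

Suspension.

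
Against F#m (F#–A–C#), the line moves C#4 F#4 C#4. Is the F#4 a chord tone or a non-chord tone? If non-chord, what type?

Chord tone (the root of F# minor triad).

F# minor triad contains F#, A, C#; F# is the root, so it is a chord tone.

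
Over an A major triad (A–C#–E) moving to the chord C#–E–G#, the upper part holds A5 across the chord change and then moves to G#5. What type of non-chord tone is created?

The harmony at that moment is C# minor triad (C#, E, G#); A5 is not a chord tone.
It is held over (the same pitch as the preceding A5) and left by step down to G#5.
Held over from the previous chord and resolving down by step — a suspension.

A5 is a suspension.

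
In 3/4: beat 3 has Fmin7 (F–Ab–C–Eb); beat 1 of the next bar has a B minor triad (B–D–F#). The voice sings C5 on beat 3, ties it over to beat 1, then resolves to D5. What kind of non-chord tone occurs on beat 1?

The harmony at that moment is B minor triad (B, D, F#); C5 is not a chord tone.
It is held over (the same pitch as the preceding C5) and left by step up to D5.
Held over from the previous chord and resolving up by step — a retardation.

Retardation.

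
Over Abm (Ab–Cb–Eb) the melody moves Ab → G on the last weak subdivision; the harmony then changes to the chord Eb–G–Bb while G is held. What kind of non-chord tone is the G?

G is an anticipation.

The harmony at that moment is Ab minor triad (Ab, Cb, Eb); G is not a chord tone.
It is approached by step down from Ab and then sustained as the same pitch into the next harmony.
Arriving early and becoming a chord tone when the harmony changes — an anticipation.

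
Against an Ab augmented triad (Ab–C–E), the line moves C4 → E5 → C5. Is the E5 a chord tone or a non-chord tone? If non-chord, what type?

Chord tone (the fifth of Ab augmented triad).

Ab augmented triad contains Ab, C, E; E is the fifth, so it is a chord tone.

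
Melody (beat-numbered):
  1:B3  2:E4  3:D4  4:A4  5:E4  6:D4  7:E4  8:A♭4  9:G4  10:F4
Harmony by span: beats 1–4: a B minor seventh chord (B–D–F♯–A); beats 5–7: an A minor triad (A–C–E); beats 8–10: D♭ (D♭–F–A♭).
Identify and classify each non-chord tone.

E4 (beat 2) — appoggiatura; D4 (beat 6) — neighbor tone; G4 (beat 9) — passing tone.

The harmony at that moment is B minor seventh chord (B, D, F♯, A); E4 is not a chord tone.
It is approached by leap up from B3 and left by step down to D4.
Leap in, step out — an appoggiatura.
The harmony at that moment is A minor triad (A, C, E); D4 is not a chord tone.
It is approached by step down from E4 and left by step up to E4.
Step away and step back to the same note — a neighbor tone (lower neighbor).
The harmony at that moment is D♭ major triad (D♭, F, A♭); G4 is not a chord tone.
It is approached by step down from A♭4 and left by step down to F4.
Step in, step out in the same direction — a passing tone.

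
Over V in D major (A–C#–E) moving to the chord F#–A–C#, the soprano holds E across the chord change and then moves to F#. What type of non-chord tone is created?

E is a retardation.

The harmony at that moment is F# minor triad (F#, A, C#); E is not a chord tone.
It is held over (the same pitch as the preceding E) and left by step up to F#.
Held over from the previous chord and resolving up by step — a retardation.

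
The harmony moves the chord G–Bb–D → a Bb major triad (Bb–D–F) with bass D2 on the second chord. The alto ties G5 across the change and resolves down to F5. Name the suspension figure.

4–3 suspension.

At the second chord the bass is D2. The suspended G5 lies a fourth above the bass; after resolving down by step to F5, the interval above the bass becomes a third.
Suspension figures are named by those two intervals: 4–3.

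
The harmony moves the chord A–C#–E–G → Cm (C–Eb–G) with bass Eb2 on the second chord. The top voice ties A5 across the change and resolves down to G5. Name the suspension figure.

4–3 suspension.

At the second chord the bass is Eb2. The suspended A5 lies a fourth above the bass; after resolving down by step to G5, the interval above the bass becomes a third.
Suspension figures are named by those two intervals: 4–3.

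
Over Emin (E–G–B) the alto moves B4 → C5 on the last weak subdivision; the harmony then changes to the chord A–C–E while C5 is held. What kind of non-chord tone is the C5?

C5 is an anticipation.

The harmony at that moment is E minor triad (E, G, B); C5 is not a chord tone.
It is approached by step up from B4 and then sustained as the same pitch into the next harmony.
Arriving early and becoming a chord tone when the harmony changes — an anticipation.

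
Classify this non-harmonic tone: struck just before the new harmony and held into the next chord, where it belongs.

Anticipation.

Approach: ahead of the chord change (typically by step), so it is dissonant against the current harmony. Departure: none — the same pitch is restated or held and is a chord tone of the new harmony.
Dissonant first, consonant once the harmony catches up: the note simply arrives early — an anticipation. (The reverse timing, consonant first and dissonant after the change, would be a suspension or retardation.)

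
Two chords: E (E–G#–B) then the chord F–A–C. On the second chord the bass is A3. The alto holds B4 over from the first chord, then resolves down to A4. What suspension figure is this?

At the second chord the bass is A3. The suspended B4 lies a ninth above the bass; after resolving down by step to A4, the interval above the bass becomes an octave.
Suspension figures are named by those two intervals: 9–8.

9–8 suspension.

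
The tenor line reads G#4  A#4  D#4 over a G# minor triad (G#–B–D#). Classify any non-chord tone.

A#4 is an escape tone.

The harmony at that moment is G# minor triad (G#, B, D#); A#4 is not a chord tone.
It is approached by step up from G#4 and left by leap down to D#4.
Step in, leap out — an escape tone.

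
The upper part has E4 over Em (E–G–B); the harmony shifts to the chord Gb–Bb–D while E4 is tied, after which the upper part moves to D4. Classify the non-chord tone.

E4 is a suspension.

The harmony at that moment is Gb augmented triad (Gb, Bb, D); E4 is not a chord tone.
It is held over (the same pitch as the preceding E4) and left by step down to D4.
Held over from the previous chord and resolving down by step — a suspension.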